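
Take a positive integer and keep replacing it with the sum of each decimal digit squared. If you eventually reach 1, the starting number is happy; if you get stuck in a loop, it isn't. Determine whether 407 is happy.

407 → 4² + 0² + 7² = 65
65 → 6² + 5² = 61
61 → 6² + 1² = 37
37 → 3² + 7² = 58
58 → 5² + 8² = 89
89 → 8² + 9² = 145
145 → 1² + 4² + 5² = 42
42 → 4² + 2² = 20
20 → 2² + 0² = 4
4 → 4² = 16
16 → 1² + 6² = 37  — 37 already seen; the sequence cycles without reaching 1.

not happy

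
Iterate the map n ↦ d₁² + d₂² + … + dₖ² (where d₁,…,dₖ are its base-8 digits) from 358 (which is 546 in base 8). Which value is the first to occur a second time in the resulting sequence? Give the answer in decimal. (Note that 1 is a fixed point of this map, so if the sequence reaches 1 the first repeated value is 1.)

1

358 = (5,4,6)_8 → 5² + 4² + 6² = 77
77 = (1,1,5)_8 → 1² + 1² + 5² = 27
27 = (3,3)_8 → 3² + 3² = 18
18 = (2,2)_8 → 2² + 2² = 8
8 = (1,0)_8 → 1² + 0² = 1  — reached the fixed point 1.
1 → 1, so 1 is the first repeated value.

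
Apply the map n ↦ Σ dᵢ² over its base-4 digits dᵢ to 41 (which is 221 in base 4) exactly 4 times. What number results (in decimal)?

41 = (2,2,1)_4 → 2² + 2² + 1² = 4 + 4 + 1 = 9
9 = (2,1)_4 → 2² + 1² = 4 + 1 = 5
5 = (1,1)_4 → 1² + 1² = 1 + 1 = 2
2 = (2)_4 → 2² = 4

4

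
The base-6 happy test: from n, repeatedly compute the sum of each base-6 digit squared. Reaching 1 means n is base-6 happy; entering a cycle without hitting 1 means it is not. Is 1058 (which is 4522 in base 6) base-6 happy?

1058 = (4,5,2,2)_6 → 4² + 5² + 2² + 2² = 49
49 = (1,2,1)_6 → 1² + 2² + 1² = 6
6 = (1,0)_6 → 1² + 0² = 1  — reached 1.

base-6 happy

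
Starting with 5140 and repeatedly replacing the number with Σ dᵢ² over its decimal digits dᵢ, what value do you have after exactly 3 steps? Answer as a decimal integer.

5140 → 5² + 1² + 4² + 0² = 25 + 1 + 16 + 0 = 42
42 → 4² + 2² = 16 + 4 = 20
20 → 2² + 0² = 4 + 0 = 4

4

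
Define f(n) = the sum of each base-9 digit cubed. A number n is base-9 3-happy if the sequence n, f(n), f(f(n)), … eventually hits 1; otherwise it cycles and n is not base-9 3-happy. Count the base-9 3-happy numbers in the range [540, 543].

1

540: 540 → 432 → 152 → 856 → 128 → 134 → 638 → 1198 → 470 → 476 → 980 → 540  — not base-9 3-happy
541: 541 → 433 → 153 → 513 → 243 → 27 → 27  — not base-9 3-happy
542: 542 → 440 → 664 → 856 → 128 → 134 → 638 → 1198 → 470 → 476 → 980 → 540 → 432 → 152 → 856  — not base-9 3-happy
543: 543 → 459 → 341 → 577 → 345 → 99 → 9 → 1  — base-9 3-happy
base-9 3-happy: 543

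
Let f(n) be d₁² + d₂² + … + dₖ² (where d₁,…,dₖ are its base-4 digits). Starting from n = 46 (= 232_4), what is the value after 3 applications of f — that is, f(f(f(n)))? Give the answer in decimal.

46 = (2,3,2)_4 → 17
17 = (1,0,1)_4 → 2
2 = (2)_4 → 4

4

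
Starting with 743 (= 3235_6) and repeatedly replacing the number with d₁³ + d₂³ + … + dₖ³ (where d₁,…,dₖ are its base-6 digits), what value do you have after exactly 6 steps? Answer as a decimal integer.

153

743 = (3,2,3,5)_6 → 3³ + 2³ + 3³ + 5³ = 187
187 = (5,1,1)_6 → 5³ + 1³ + 1³ = 127
127 = (3,3,1)_6 → 3³ + 3³ + 1³ = 55
55 = (1,3,1)_6 → 1³ + 3³ + 1³ = 29
29 = (4,5)_6 → 4³ + 5³ = 189
189 = (5,1,3)_6 → 5³ + 1³ + 3³ = 153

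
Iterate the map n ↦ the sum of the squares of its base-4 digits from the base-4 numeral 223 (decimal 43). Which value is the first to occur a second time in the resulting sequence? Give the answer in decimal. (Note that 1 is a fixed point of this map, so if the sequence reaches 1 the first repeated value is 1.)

1

43 = (2,2,3)_4 → 2² + 2² + 3² = 4 + 4 + 9 = 17
17 = (1,0,1)_4 → 1² + 0² + 1² = 1 + 0 + 1 = 2
2 = (2)_4 → 2² = 4
4 = (1,0)_4 → 1² + 0² = 1 + 0 = 1  — reached the fixed point 1.
1 → 1, so 1 is the first repeated value.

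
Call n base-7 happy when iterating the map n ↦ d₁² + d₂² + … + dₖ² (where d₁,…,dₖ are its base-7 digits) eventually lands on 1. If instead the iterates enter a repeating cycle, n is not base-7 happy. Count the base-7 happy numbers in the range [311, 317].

2

311: 311 → 49 → 1  (reaches 1)
312: 312 → 56 → 2 → 4 → 16 → 8 → 2  (repeats 2)
313: 313 → 65 → 9 → 5 → 25 → 25  (repeats 25)
314: 314 → 76 → 46 → 52 → 10 → 10  (repeats 10)
315: 315 → 45 → 45  (repeats 45)
316: 316 → 46 → 52 → 10 → 10  (repeats 10)
317: 317 → 49 → 1  (reaches 1)
base-7 happy: 311, 317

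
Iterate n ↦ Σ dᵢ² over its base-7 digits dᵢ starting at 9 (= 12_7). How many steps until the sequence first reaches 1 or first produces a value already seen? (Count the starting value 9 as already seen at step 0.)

3

9 = (1,2)_7 → 1² + 2² = 5
5 = (5)_7 → 5² = 25
25 = (3,4)_7 → 3² + 4² = 25  — 25 repeats.
That took 3 steps.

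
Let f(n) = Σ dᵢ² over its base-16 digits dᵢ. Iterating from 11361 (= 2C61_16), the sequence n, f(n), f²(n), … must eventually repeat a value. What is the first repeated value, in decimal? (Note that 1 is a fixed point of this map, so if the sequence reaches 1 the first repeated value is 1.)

11361 = (2,12,6,1)_16 → 2² + 12² + 6² + 1² = 185
185 = (11,9)_16 → 11² + 9² = 202
202 = (12,10)_16 → 12² + 10² = 244
244 = (15,4)_16 → 15² + 4² = 241
241 = (15,1)_16 → 15² + 1² = 226
226 = (14,2)_16 → 14² + 2² = 200
200 = (12,8)_16 → 12² + 8² = 208
208 = (13,0)_16 → 13² + 0² = 169
169 = (10,9)_16 → 10² + 9² = 181
181 = (11,5)_16 → 11² + 5² = 146
146 = (9,2)_16 → 9² + 2² = 85
85 = (5,5)_16 → 5² + 5² = 50
50 = (3,2)_16 → 3² + 2² = 13
13 = (13)_16 → 13² = 169  — 169 already appeared earlier.

169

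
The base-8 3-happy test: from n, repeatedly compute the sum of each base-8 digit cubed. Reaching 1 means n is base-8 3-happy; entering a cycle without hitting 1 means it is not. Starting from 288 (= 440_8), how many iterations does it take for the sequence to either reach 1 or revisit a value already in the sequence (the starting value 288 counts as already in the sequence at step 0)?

288 = (4,4,0)_8 → 4³ + 4³ + 0³ = 64 + 64 + 0 = 128
128 = (2,0,0)_8 → 2³ + 0³ + 0³ = 8 + 0 + 0 = 8
8 = (1,0)_8 → 1³ + 0³ = 1 + 0 = 1  — reached 1.
That took 3 steps.

3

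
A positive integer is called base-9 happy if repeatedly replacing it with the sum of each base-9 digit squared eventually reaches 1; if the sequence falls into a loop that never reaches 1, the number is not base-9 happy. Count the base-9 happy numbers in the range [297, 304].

1

297: 297 → 45 → 25 → 53 → 89 → 65 → 53  (repeats 53)
298: 298 → 46 → 26 → 68 → 74 → 68  (repeats 68)
299: 299 → 49 → 41 → 41  (repeats 41)
300: 300 → 54 → 36 → 16 → 50 → 50  (repeats 50)
301: 301 → 61 → 85 → 17 → 65 → 53 → 89 → 65  (repeats 65)
302: 302 → 70 → 98 → 66 → 58 → 52 → 74 → 68 → 74  (repeats 74)
303: 303 → 81 → 1  (reaches 1)
304: 304 → 94 → 18 → 4 → 16 → 50 → 50  (repeats 50)
base-9 happy: 303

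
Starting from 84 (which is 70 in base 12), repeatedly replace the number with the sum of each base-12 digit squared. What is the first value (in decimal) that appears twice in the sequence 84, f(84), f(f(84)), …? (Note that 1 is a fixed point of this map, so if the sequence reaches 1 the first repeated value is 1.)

84 = (7,0)_12 → 7² + 0² = 49 + 0 = 49
49 = (4,1)_12 → 4² + 1² = 16 + 1 = 17
17 = (1,5)_12 → 1² + 5² = 1 + 25 = 26
26 = (2,2)_12 → 2² + 2² = 4 + 4 = 8
8 = (8)_12 → 8² = 64
64 = (5,4)_12 → 5² + 4² = 25 + 16 = 41
41 = (3,5)_12 → 3² + 5² = 9 + 25 = 34
34 = (2,10)_12 → 2² + 10² = 4 + 100 = 104
104 = (8,8)_12 → 8² + 8² = 64 + 64 = 128
128 = (10,8)_12 → 10² + 8² = 100 + 64 = 164
164 = (1,1,8)_12 → 1² + 1² + 8² = 1 + 1 + 64 = 66
66 = (5,6)_12 → 5² + 6² = 25 + 36 = 61
61 = (5,1)_12 → 5² + 1² = 25 + 1 = 26  — 26 already appeared earlier.

26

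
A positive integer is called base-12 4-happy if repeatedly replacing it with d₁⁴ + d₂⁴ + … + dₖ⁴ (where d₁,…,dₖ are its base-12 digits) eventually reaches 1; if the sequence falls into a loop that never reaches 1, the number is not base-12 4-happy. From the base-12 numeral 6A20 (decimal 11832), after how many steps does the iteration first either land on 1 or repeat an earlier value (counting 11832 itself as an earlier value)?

11832 = (6,10,2,0)_12 → 6⁴ + 10⁴ + 2⁴ + 0⁴ = 1296 + 10000 + 16 + 0 = 11312
11312 = (6,6,6,8)_12 → 6⁴ + 6⁴ + 6⁴ + 8⁴ = 1296 + 1296 + 1296 + 4096 = 7984
7984 = (4,7,5,4)_12 → 4⁴ + 7⁴ + 5⁴ + 4⁴ = 256 + 2401 + 625 + 256 = 3538
3538 = (2,0,6,10)_12 → 2⁴ + 0⁴ + 6⁴ + 10⁴ = 16 + 0 + 1296 + 10000 = 11312  — 11312 repeats.
That took 4 steps.

4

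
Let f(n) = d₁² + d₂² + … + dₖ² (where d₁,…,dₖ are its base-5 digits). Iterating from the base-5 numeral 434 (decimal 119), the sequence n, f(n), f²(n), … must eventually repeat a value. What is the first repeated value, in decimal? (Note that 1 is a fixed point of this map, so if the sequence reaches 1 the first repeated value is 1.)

1

119 = (4,3,4)_5 → 41
41 = (1,3,1)_5 → 11
11 = (2,1)_5 → 5
5 = (1,0)_5 → 1  — reached the fixed point 1.
1 → 1, so 1 is the first repeated value.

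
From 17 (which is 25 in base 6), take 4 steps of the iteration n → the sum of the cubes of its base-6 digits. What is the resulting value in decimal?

17 = (2,5)_6 → 2³ + 5³ = 8 + 125 = 133
133 = (3,4,1)_6 → 3³ + 4³ + 1³ = 27 + 64 + 1 = 92
92 = (2,3,2)_6 → 2³ + 3³ + 2³ = 8 + 27 + 8 = 43
43 = (1,1,1)_6 → 1³ + 1³ + 1³ = 1 + 1 + 1 = 3

3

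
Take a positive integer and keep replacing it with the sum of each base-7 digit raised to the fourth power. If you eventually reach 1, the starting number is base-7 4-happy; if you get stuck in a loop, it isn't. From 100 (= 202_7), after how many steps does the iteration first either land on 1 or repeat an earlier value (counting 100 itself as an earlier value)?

9

100 = (2,0,2)_7 → 2⁴ + 0⁴ + 2⁴ = 16 + 0 + 16 = 32
32 = (4,4)_7 → 4⁴ + 4⁴ = 256 + 256 = 512
512 = (1,3,3,1)_7 → 1⁴ + 3⁴ + 3⁴ + 1⁴ = 1 + 81 + 81 + 1 = 164
164 = (3,2,3)_7 → 3⁴ + 2⁴ + 3⁴ = 81 + 16 + 81 = 178
178 = (3,4,3)_7 → 3⁴ + 4⁴ + 3⁴ = 81 + 256 + 81 = 418
418 = (1,1,3,5)_7 → 1⁴ + 1⁴ + 3⁴ + 5⁴ = 1 + 1 + 81 + 625 = 708
708 = (2,0,3,1)_7 → 2⁴ + 0⁴ + 3⁴ + 1⁴ = 16 + 0 + 81 + 1 = 98
98 = (2,0,0)_7 → 2⁴ + 0⁴ + 0⁴ = 16 + 0 + 0 = 16
16 = (2,2)_7 → 2⁴ + 2⁴ = 16 + 16 = 32  — 32 repeats.
That took 9 steps.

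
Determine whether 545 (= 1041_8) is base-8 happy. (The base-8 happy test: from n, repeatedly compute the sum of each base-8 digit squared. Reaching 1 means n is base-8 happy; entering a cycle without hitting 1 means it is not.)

545 = (1,0,4,1)_8 → 1² + 0² + 4² + 1² = 18
18 = (2,2)_8 → 2² + 2² = 8
8 = (1,0)_8 → 1² + 0² = 1  — reached 1.

base-8 happy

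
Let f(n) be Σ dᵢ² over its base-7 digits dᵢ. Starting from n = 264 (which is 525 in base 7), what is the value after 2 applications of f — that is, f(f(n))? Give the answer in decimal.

264 = (5,2,5)_7 → 5² + 2² + 5² = 54
54 = (1,0,5)_7 → 1² + 0² + 5² = 26

26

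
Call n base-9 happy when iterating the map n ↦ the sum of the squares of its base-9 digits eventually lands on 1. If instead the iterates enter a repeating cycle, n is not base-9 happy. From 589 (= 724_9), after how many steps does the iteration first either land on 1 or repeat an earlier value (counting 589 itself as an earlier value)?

7

589 = (7,2,4)_9 → 7² + 2² + 4² = 49 + 4 + 16 = 69
69 = (7,6)_9 → 7² + 6² = 49 + 36 = 85
85 = (1,0,4)_9 → 1² + 0² + 4² = 1 + 0 + 16 = 17
17 = (1,8)_9 → 1² + 8² = 1 + 64 = 65
65 = (7,2)_9 → 7² + 2² = 49 + 4 = 53
53 = (5,8)_9 → 5² + 8² = 25 + 64 = 89
89 = (1,0,8)_9 → 1² + 0² + 8² = 1 + 0 + 64 = 65  — 65 repeats.
That took 7 steps.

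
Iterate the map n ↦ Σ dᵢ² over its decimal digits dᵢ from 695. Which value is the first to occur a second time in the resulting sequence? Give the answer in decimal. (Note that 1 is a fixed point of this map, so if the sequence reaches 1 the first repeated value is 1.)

89

695 → 6² + 9² + 5² = 142
142 → 1² + 4² + 2² = 21
21 → 2² + 1² = 5
5 → 5² = 25
25 → 2² + 5² = 29
29 → 2² + 9² = 85
85 → 8² + 5² = 89
89 → 8² + 9² = 145
145 → 1² + 4² + 5² = 42
42 → 4² + 2² = 20
20 → 2² + 0² = 4
4 → 4² = 16
16 → 1² + 6² = 37
37 → 3² + 7² = 58
58 → 5² + 8² = 89  — 89 already appeared earlier.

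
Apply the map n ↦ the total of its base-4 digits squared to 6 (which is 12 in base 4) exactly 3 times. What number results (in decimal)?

4

6 = (1,2)_4 → 1² + 2² = 5
5 = (1,1)_4 → 1² + 1² = 2
2 = (2)_4 → 2² = 4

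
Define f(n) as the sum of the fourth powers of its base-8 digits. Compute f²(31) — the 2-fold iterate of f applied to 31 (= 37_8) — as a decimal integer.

31 = (3,7)_8 → 3⁴ + 7⁴ = 2482
2482 = (4,6,6,2)_8 → 4⁴ + 6⁴ + 6⁴ + 2⁴ = 2864

2864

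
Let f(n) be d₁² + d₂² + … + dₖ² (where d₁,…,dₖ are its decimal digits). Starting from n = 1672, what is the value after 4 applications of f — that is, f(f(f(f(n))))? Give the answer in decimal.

61

1672 → 90
90 → 81
81 → 65
65 → 61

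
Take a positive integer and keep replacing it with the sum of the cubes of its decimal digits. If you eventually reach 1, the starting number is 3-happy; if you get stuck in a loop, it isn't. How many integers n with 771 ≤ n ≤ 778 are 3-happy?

1

771: 771 → 687 → 1071 → 345 → 216 → 225 → 141 → 66 → 432 → 99 → 1458 → 702 → 351 → 153 → 153  (repeats 153)
772: 772 → 694 → 1009 → 730 → 370 → 370  (repeats 370)
773: 773 → 713 → 371 → 371  (repeats 371)
774: 774 → 750 → 468 → 792 → 1080 → 513 → 153 → 153  (repeats 153)
775: 775 → 811 → 514 → 190 → 730 → 370 → 370  (repeats 370)
776: 776 → 902 → 737 → 713 → 371 → 371  (repeats 371)
777: 777 → 1029 → 738 → 882 → 1032 → 36 → 243 → 99 → 1458 → 702 → 351 → 153 → 153  (repeats 153)
778: 778 → 1198 → 1243 → 100 → 1  (reaches 1)
3-happy: 778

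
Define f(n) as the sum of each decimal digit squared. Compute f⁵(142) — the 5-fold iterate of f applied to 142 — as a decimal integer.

142 → 1² + 4² + 2² = 21
21 → 2² + 1² = 5
5 → 5² = 25
25 → 2² + 5² = 29
29 → 2² + 9² = 85

85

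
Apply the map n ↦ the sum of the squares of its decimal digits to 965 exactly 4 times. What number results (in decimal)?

25

965 → 9² + 6² + 5² = 81 + 36 + 25 = 142
142 → 1² + 4² + 2² = 1 + 16 + 4 = 21
21 → 2² + 1² = 4 + 1 = 5
5 → 5² = 25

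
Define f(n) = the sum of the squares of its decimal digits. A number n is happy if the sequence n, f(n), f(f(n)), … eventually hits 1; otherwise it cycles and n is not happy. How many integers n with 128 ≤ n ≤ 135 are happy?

3

128: 128 → 69 → 117 → 51 → 26 → 40 → 16 → 37 → 58 → 89 → 145 → 42 → 20 → 4 → 16  (repeats 16)
129: 129 → 86 → 100 → 1  (reaches 1)
130: 130 → 10 → 1  (reaches 1)
131: 131 → 11 → 2 → 4 → 16 → 37 → 58 → 89 → 145 → 42 → 20 → 4  (repeats 4)
132: 132 → 14 → 17 → 50 → 25 → 29 → 85 → 89 → 145 → 42 → 20 → 4 → 16 → 37 → 58 → 89  (repeats 89)
133: 133 → 19 → 82 → 68 → 100 → 1  (reaches 1)
134: 134 → 26 → 40 → 16 → 37 → 58 → 89 → 145 → 42 → 20 → 4 → 16  (repeats 16)
135: 135 → 35 → 34 → 25 → 29 → 85 → 89 → 145 → 42 → 20 → 4 → 16 → 37 → 58 → 89  (repeats 89)
happy: 129, 130, 133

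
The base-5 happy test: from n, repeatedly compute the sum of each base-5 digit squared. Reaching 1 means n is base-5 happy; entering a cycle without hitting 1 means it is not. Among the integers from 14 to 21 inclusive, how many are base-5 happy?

1

14: 14 → 20 → 16 → 10 → 4 → 16  (repeats 16)
15: 15 → 9 → 17 → 13 → 13  (repeats 13)
16: 16 → 10 → 4 → 16  (repeats 16)
17: 17 → 13 → 13  (repeats 13)
18: 18 → 18  (repeats 18)
19: 19 → 25 → 1  (reaches 1)
20: 20 → 16 → 10 → 4 → 16  (repeats 16)
21: 21 → 17 → 13 → 13  (repeats 13)
base-5 happy: 19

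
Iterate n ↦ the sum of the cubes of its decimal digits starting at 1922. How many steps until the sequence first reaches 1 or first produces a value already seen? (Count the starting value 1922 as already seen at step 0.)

9

1922 → 1³ + 9³ + 2³ + 2³ = 746
746 → 7³ + 4³ + 6³ = 623
623 → 6³ + 2³ + 3³ = 251
251 → 2³ + 5³ + 1³ = 134
134 → 1³ + 3³ + 4³ = 92
92 → 9³ + 2³ = 737
737 → 7³ + 3³ + 7³ = 713
713 → 7³ + 1³ + 3³ = 371
371 → 3³ + 7³ + 1³ = 371  — 371 repeats.
That took 9 steps.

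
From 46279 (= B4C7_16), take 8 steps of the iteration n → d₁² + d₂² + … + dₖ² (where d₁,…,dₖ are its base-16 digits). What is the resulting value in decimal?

4

46279 = (11,4,12,7)_16 → 11² + 4² + 12² + 7² = 121 + 16 + 144 + 49 = 330
330 = (1,4,10)_16 → 1² + 4² + 10² = 1 + 16 + 100 = 117
117 = (7,5)_16 → 7² + 5² = 49 + 25 = 74
74 = (4,10)_16 → 4² + 10² = 16 + 100 = 116
116 = (7,4)_16 → 7² + 4² = 49 + 16 = 65
65 = (4,1)_16 → 4² + 1² = 16 + 1 = 17
17 = (1,1)_16 → 1² + 1² = 1 + 1 = 2
2 = (2)_16 → 2² = 4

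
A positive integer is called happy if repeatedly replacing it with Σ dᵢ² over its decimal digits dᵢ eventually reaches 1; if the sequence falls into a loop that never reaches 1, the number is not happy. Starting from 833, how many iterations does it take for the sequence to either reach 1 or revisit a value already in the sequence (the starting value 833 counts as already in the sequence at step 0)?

833 → 8² + 3² + 3² = 82
82 → 8² + 2² = 68
68 → 6² + 8² = 100
100 → 1² + 0² + 0² = 1  — reached 1.
That took 4 steps.

4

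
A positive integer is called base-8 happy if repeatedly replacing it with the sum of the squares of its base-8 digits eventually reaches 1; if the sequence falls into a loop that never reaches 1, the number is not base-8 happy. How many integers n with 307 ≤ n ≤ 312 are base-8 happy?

1

307: 307 → 61 → 74 → 6 → 36 → 32 → 16 → 4 → 16  — not base-8 happy
308: 308 → 68 → 17 → 5 → 25 → 10 → 5  — not base-8 happy
309: 309 → 77 → 27 → 18 → 8 → 1  — base-8 happy
310: 310 → 88 → 10 → 5 → 25 → 10  — not base-8 happy
311: 311 → 101 → 42 → 29 → 34 → 20 → 20  — not base-8 happy
312: 312 → 65 → 2 → 4 → 16 → 4  — not base-8 happy
base-8 happy: 309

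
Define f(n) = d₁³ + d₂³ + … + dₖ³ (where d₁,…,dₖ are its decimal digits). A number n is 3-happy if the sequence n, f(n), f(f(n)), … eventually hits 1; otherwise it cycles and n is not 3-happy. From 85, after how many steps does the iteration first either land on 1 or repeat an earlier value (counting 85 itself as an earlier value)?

85 → 8³ + 5³ = 512 + 125 = 637
637 → 6³ + 3³ + 7³ = 216 + 27 + 343 = 586
586 → 5³ + 8³ + 6³ = 125 + 512 + 216 = 853
853 → 8³ + 5³ + 3³ = 512 + 125 + 27 = 664
664 → 6³ + 6³ + 4³ = 216 + 216 + 64 = 496
496 → 4³ + 9³ + 6³ = 64 + 729 + 216 = 1009
1009 → 1³ + 0³ + 0³ + 9³ = 1 + 0 + 0 + 729 = 730
730 → 7³ + 3³ + 0³ = 343 + 27 + 0 = 370
370 → 3³ + 7³ + 0³ = 27 + 343 + 0 = 370  — 370 repeats.
That took 9 steps.

9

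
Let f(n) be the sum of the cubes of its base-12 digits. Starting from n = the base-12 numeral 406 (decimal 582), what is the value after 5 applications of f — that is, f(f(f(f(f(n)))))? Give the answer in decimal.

582 = (4,0,6)_12 → 4³ + 0³ + 6³ = 64 + 0 + 216 = 280
280 = (1,11,4)_12 → 1³ + 11³ + 4³ = 1 + 1331 + 64 = 1396
1396 = (9,8,4)_12 → 9³ + 8³ + 4³ = 729 + 512 + 64 = 1305
1305 = (9,0,9)_12 → 9³ + 0³ + 9³ = 729 + 0 + 729 = 1458
1458 = (10,1,6)_12 → 10³ + 1³ + 6³ = 1000 + 1 + 216 = 1217

1217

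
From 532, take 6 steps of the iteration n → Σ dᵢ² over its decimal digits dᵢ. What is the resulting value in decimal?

532 → 5² + 3² + 2² = 38
38 → 3² + 8² = 73
73 → 7² + 3² = 58
58 → 5² + 8² = 89
89 → 8² + 9² = 145
145 → 1² + 4² + 5² = 42

42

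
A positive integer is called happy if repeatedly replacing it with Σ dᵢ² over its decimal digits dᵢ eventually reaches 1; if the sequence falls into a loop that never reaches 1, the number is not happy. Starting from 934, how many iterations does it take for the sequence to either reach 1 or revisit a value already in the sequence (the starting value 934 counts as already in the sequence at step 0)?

934 → 9² + 3² + 4² = 81 + 9 + 16 = 106
106 → 1² + 0² + 6² = 1 + 0 + 36 = 37
37 → 3² + 7² = 9 + 49 = 58
58 → 5² + 8² = 25 + 64 = 89
89 → 8² + 9² = 64 + 81 = 145
145 → 1² + 4² + 5² = 1 + 16 + 25 = 42
42 → 4² + 2² = 16 + 4 = 20
20 → 2² + 0² = 4 + 0 = 4
4 → 4² = 16
16 → 1² + 6² = 1 + 36 = 37  — 37 repeats.
That took 10 steps.

10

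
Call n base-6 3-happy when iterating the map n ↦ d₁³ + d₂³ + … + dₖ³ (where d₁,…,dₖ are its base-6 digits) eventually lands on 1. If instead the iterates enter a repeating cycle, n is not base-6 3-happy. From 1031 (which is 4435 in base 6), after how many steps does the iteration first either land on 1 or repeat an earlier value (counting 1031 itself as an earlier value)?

1031 = (4,4,3,5)_6 → 4³ + 4³ + 3³ + 5³ = 64 + 64 + 27 + 125 = 280
280 = (1,1,4,4)_6 → 1³ + 1³ + 4³ + 4³ = 1 + 1 + 64 + 64 = 130
130 = (3,3,4)_6 → 3³ + 3³ + 4³ = 27 + 27 + 64 = 118
118 = (3,1,4)_6 → 3³ + 1³ + 4³ = 27 + 1 + 64 = 92
92 = (2,3,2)_6 → 2³ + 3³ + 2³ = 8 + 27 + 8 = 43
43 = (1,1,1)_6 → 1³ + 1³ + 1³ = 1 + 1 + 1 = 3
3 = (3)_6 → 3³ = 27
27 = (4,3)_6 → 4³ + 3³ = 64 + 27 = 91
91 = (2,3,1)_6 → 2³ + 3³ + 1³ = 8 + 27 + 1 = 36
36 = (1,0,0)_6 → 1³ + 0³ + 0³ = 1 + 0 + 0 = 1  — reached 1.
That took 10 steps.

10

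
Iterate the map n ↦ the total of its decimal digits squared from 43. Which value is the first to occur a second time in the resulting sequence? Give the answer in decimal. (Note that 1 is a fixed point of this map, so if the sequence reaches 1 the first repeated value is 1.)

43 → 4² + 3² = 25
25 → 2² + 5² = 29
29 → 2² + 9² = 85
85 → 8² + 5² = 89
89 → 8² + 9² = 145
145 → 1² + 4² + 5² = 42
42 → 4² + 2² = 20
20 → 2² + 0² = 4
4 → 4² = 16
16 → 1² + 6² = 37
37 → 3² + 7² = 58
58 → 5² + 8² = 89  — 89 already appeared earlier.

89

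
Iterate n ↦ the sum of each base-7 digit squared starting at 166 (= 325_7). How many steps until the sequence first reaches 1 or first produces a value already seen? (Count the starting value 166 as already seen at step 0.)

5

166 = (3,2,5)_7 → 3² + 2² + 5² = 38
38 = (5,3)_7 → 5² + 3² = 34
34 = (4,6)_7 → 4² + 6² = 52
52 = (1,0,3)_7 → 1² + 0² + 3² = 10
10 = (1,3)_7 → 1² + 3² = 10  — 10 repeats.
That took 5 steps.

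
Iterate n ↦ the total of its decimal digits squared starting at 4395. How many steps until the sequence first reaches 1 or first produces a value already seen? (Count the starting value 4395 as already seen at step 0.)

4395 → 4² + 3² + 9² + 5² = 131
131 → 1² + 3² + 1² = 11
11 → 1² + 1² = 2
2 → 2² = 4
4 → 4² = 16
16 → 1² + 6² = 37
37 → 3² + 7² = 58
58 → 5² + 8² = 89
89 → 8² + 9² = 145
145 → 1² + 4² + 5² = 42
42 → 4² + 2² = 20
20 → 2² + 0² = 4  — 4 repeats.
That took 12 steps.

12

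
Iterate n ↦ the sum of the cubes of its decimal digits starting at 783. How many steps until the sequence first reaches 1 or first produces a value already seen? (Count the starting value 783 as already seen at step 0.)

783 → 7³ + 8³ + 3³ = 882
882 → 8³ + 8³ + 2³ = 1032
1032 → 1³ + 0³ + 3³ + 2³ = 36
36 → 3³ + 6³ = 243
243 → 2³ + 4³ + 3³ = 99
99 → 9³ + 9³ = 1458
1458 → 1³ + 4³ + 5³ + 8³ = 702
702 → 7³ + 0³ + 2³ = 351
351 → 3³ + 5³ + 1³ = 153
153 → 1³ + 5³ + 3³ = 153  — 153 repeats.
That took 10 steps.

10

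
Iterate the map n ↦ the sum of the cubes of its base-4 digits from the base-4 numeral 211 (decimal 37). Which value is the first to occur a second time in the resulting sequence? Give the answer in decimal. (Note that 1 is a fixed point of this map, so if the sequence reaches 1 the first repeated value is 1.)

37 = (2,1,1)_4 → 2³ + 1³ + 1³ = 10
10 = (2,2)_4 → 2³ + 2³ = 16
16 = (1,0,0)_4 → 1³ + 0³ + 0³ = 1  — reached the fixed point 1.
1 → 1, so 1 is the first repeated value.

1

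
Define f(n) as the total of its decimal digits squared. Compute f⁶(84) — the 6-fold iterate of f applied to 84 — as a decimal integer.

84 → 8² + 4² = 64 + 16 = 80
80 → 8² + 0² = 64 + 0 = 64
64 → 6² + 4² = 36 + 16 = 52
52 → 5² + 2² = 25 + 4 = 29
29 → 2² + 9² = 4 + 81 = 85
85 → 8² + 5² = 64 + 25 = 89

89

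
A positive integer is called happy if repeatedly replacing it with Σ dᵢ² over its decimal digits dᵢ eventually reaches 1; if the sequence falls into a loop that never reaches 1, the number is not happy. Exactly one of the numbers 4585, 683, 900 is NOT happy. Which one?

4585: 4585 → 130 → 10 → 1  — reaches 1 (happy)
683: 683 → 109 → 82 → 68 → 100 → 1  — reaches 1 (happy)
900: 900 → 81 → 65 → 61 → 37 → 58 → 89 → 145 → 42 → 20 → 4 → 16 → 37  — repeats 37 (not happy)

900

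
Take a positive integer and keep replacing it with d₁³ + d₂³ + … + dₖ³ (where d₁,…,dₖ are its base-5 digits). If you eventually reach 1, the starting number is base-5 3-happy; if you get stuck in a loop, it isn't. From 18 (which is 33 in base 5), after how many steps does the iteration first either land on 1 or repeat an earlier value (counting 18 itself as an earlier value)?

5

18 = (3,3)_5 → 3³ + 3³ = 27 + 27 = 54
54 = (2,0,4)_5 → 2³ + 0³ + 4³ = 8 + 0 + 64 = 72
72 = (2,4,2)_5 → 2³ + 4³ + 2³ = 8 + 64 + 8 = 80
80 = (3,1,0)_5 → 3³ + 1³ + 0³ = 27 + 1 + 0 = 28
28 = (1,0,3)_5 → 1³ + 0³ + 3³ = 1 + 0 + 27 = 28  — 28 repeats.
That took 5 steps.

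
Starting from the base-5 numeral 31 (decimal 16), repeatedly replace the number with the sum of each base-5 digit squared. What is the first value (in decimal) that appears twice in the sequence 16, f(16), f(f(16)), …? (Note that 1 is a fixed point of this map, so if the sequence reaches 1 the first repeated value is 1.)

16

16 = (3,1)_5 → 3² + 1² = 10
10 = (2,0)_5 → 2² + 0² = 4
4 = (4)_5 → 4² = 16  — 16 already appeared earlier.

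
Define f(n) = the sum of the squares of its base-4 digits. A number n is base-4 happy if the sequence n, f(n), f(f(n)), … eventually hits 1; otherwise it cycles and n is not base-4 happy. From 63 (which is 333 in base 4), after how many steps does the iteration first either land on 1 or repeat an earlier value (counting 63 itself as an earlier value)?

7

63 = (3,3,3)_4 → 3² + 3² + 3² = 27
27 = (1,2,3)_4 → 1² + 2² + 3² = 14
14 = (3,2)_4 → 3² + 2² = 13
13 = (3,1)_4 → 3² + 1² = 10
10 = (2,2)_4 → 2² + 2² = 8
8 = (2,0)_4 → 2² + 0² = 4
4 = (1,0)_4 → 1² + 0² = 1  — reached 1.
That took 7 steps.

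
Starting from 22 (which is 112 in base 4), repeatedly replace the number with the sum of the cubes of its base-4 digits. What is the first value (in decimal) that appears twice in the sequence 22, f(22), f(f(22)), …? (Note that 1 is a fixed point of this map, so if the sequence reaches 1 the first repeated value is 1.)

22 = (1,1,2)_4 → 1³ + 1³ + 2³ = 1 + 1 + 8 = 10
10 = (2,2)_4 → 2³ + 2³ = 8 + 8 = 16
16 = (1,0,0)_4 → 1³ + 0³ + 0³ = 1 + 0 + 0 = 1  — reached the fixed point 1.
1 → 1, so 1 is the first repeated value.

1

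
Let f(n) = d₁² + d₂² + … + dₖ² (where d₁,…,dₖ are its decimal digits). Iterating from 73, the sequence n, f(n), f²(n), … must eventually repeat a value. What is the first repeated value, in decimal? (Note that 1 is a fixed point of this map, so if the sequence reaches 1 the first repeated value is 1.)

73 → 7² + 3² = 49 + 9 = 58
58 → 5² + 8² = 25 + 64 = 89
89 → 8² + 9² = 64 + 81 = 145
145 → 1² + 4² + 5² = 1 + 16 + 25 = 42
42 → 4² + 2² = 16 + 4 = 20
20 → 2² + 0² = 4 + 0 = 4
4 → 4² = 16
16 → 1² + 6² = 1 + 36 = 37
37 → 3² + 7² = 9 + 49 = 58  — 58 already appeared earlier.

58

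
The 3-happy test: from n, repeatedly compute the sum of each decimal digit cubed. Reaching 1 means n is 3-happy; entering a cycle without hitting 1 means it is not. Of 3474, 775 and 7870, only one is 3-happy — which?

3474: 3474 → 498 → 1305 → 153 → 153  — repeats 153 (not 3-happy)
775: 775 → 811 → 514 → 190 → 730 → 370 → 370  — repeats 370 (not 3-happy)
7870: 7870 → 1198 → 1243 → 100 → 1  — reaches 1 (3-happy)

7870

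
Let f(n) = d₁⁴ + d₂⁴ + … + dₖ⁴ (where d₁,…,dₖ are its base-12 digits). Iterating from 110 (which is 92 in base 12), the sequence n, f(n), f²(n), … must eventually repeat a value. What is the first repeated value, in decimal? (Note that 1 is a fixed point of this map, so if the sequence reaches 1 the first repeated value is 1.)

110 = (9,2)_12 → 9⁴ + 2⁴ = 6561 + 16 = 6577
6577 = (3,9,8,1)_12 → 3⁴ + 9⁴ + 8⁴ + 1⁴ = 81 + 6561 + 4096 + 1 = 10739
10739 = (6,2,6,11)_12 → 6⁴ + 2⁴ + 6⁴ + 11⁴ = 1296 + 16 + 1296 + 14641 = 17249
17249 = (9,11,9,5)_12 → 9⁴ + 11⁴ + 9⁴ + 5⁴ = 6561 + 14641 + 6561 + 625 = 28388
28388 = (1,4,5,1,8)_12 → 1⁴ + 4⁴ + 5⁴ + 1⁴ + 8⁴ = 1 + 256 + 625 + 1 + 4096 = 4979
4979 = (2,10,6,11)_12 → 2⁴ + 10⁴ + 6⁴ + 11⁴ = 16 + 10000 + 1296 + 14641 = 25953
25953 = (1,3,0,2,9)_12 → 1⁴ + 3⁴ + 0⁴ + 2⁴ + 9⁴ = 1 + 81 + 0 + 16 + 6561 = 6659
6659 = (3,10,2,11)_12 → 3⁴ + 10⁴ + 2⁴ + 11⁴ = 81 + 10000 + 16 + 14641 = 24738
24738 = (1,2,3,9,6)_12 → 1⁴ + 2⁴ + 3⁴ + 9⁴ + 6⁴ = 1 + 16 + 81 + 6561 + 1296 = 7955
7955 = (4,7,2,11)_12 → 4⁴ + 7⁴ + 2⁴ + 11⁴ = 256 + 2401 + 16 + 14641 = 17314
17314 = (10,0,2,10)_12 → 10⁴ + 0⁴ + 2⁴ + 10⁴ = 10000 + 0 + 16 + 10000 = 20016
20016 = (11,7,0,0)_12 → 11⁴ + 7⁴ + 0⁴ + 0⁴ = 14641 + 2401 + 0 + 0 = 17042
17042 = (9,10,4,2)_12 → 9⁴ + 10⁴ + 4⁴ + 2⁴ = 6561 + 10000 + 256 + 16 = 16833
16833 = (9,8,10,9)_12 → 9⁴ + 8⁴ + 10⁴ + 9⁴ = 6561 + 4096 + 10000 + 6561 = 27218
27218 = (1,3,9,0,2)_12 → 1⁴ + 3⁴ + 9⁴ + 0⁴ + 2⁴ = 1 + 81 + 6561 + 0 + 16 = 6659  — 6659 already appeared earlier.

6659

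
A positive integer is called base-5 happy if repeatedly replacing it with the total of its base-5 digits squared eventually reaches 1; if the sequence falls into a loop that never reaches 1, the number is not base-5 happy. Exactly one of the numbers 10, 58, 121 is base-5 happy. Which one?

10: 10 → 4 → 16 → 10  — repeats 10 (not base-5 happy)
58: 58 → 14 → 20 → 16 → 10 → 4 → 16  — repeats 16 (not base-5 happy)
121: 121 → 33 → 11 → 5 → 1  — reaches 1 (base-5 happy)

121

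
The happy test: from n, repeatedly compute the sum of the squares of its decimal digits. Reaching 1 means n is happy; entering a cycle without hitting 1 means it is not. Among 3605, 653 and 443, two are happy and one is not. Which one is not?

443

3605: 3605 → 70 → 49 → 97 → 130 → 10 → 1  — reaches 1 (happy)
653: 653 → 70 → 49 → 97 → 130 → 10 → 1  — reaches 1 (happy)
443: 443 → 41 → 17 → 50 → 25 → 29 → 85 → 89 → 145 → 42 → 20 → 4 → 16 → 37 → 58 → 89  — repeats 89 (not happy)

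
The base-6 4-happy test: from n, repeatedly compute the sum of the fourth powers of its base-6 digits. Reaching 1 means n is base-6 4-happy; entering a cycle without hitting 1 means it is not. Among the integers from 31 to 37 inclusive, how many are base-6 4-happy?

31: 31 → 626 → 673 → 338 → 114 → 82 → 273 → 164 → 353 → 963 → 609 → 978 → 338  — not base-6 4-happy
32: 32 → 641 → 1522 → 259 → 4 → 256 → 258 → 3 → 81 → 98 → 288 → 17 → 641  — not base-6 4-happy
33: 33 → 706 → 419 → 1332 → 2 → 16 → 272 → 99 → 353 → 963 → 609 → 978 → 338 → 114 → 82 → 273 → 164 → 353  — not base-6 4-happy
34: 34 → 881 → 897 → 962 → 544 → 353 → 963 → 609 → 978 → 338 → 114 → 82 → 273 → 164 → 353  — not base-6 4-happy
35: 35 → 1250 → 1153 → 642 → 1266 → 1251 → 1218 → 1331 → 1251  — not base-6 4-happy
36: 36 → 1  — base-6 4-happy
37: 37 → 2 → 16 → 272 → 99 → 353 → 963 → 609 → 978 → 338 → 114 → 82 → 273 → 164 → 353  — not base-6 4-happy
base-6 4-happy: 36

1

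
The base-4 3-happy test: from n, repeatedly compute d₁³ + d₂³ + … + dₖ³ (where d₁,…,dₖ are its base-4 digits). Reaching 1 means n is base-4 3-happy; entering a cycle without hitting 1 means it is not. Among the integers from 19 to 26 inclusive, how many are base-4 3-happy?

19: 19 → 28 → 28  — not base-4 3-happy
20: 20 → 2 → 8 → 8  — not base-4 3-happy
21: 21 → 3 → 27 → 36 → 9 → 9  — not base-4 3-happy
22: 22 → 10 → 16 → 1  — base-4 3-happy
23: 23 → 29 → 29  — not base-4 3-happy
24: 24 → 9 → 9  — not base-4 3-happy
25: 25 → 10 → 16 → 1  — base-4 3-happy
26: 26 → 17 → 2 → 8 → 8  — not base-4 3-happy
base-4 3-happy: 22, 25

2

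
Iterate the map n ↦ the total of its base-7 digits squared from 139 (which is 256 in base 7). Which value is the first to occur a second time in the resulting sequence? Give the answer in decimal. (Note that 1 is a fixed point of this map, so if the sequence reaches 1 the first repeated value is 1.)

25

139 = (2,5,6)_7 → 2² + 5² + 6² = 65
65 = (1,2,2)_7 → 1² + 2² + 2² = 9
9 = (1,2)_7 → 1² + 2² = 5
5 = (5)_7 → 5² = 25
25 = (3,4)_7 → 3² + 4² = 25  — 25 already appeared earlier.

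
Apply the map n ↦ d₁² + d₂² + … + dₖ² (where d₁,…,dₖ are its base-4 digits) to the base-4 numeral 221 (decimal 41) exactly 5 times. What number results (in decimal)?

1

41 = (2,2,1)_4 → 2² + 2² + 1² = 9
9 = (2,1)_4 → 2² + 1² = 5
5 = (1,1)_4 → 1² + 1² = 2
2 = (2)_4 → 2² = 4
4 = (1,0)_4 → 1² + 0² = 1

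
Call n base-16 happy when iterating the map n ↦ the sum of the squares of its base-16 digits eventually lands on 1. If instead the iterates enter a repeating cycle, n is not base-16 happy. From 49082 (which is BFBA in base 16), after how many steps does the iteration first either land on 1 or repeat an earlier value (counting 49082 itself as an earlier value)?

49082 = (11,15,11,10)_16 → 11² + 15² + 11² + 10² = 121 + 225 + 121 + 100 = 567
567 = (2,3,7)_16 → 2² + 3² + 7² = 4 + 9 + 49 = 62
62 = (3,14)_16 → 3² + 14² = 9 + 196 = 205
205 = (12,13)_16 → 12² + 13² = 144 + 169 = 313
313 = (1,3,9)_16 → 1² + 3² + 9² = 1 + 9 + 81 = 91
91 = (5,11)_16 → 5² + 11² = 25 + 121 = 146
146 = (9,2)_16 → 9² + 2² = 81 + 4 = 85
85 = (5,5)_16 → 5² + 5² = 25 + 25 = 50
50 = (3,2)_16 → 3² + 2² = 9 + 4 = 13
13 = (13)_16 → 13² = 169
169 = (10,9)_16 → 10² + 9² = 100 + 81 = 181
181 = (11,5)_16 → 11² + 5² = 121 + 25 = 146  — 146 repeats.
That took 12 steps.

12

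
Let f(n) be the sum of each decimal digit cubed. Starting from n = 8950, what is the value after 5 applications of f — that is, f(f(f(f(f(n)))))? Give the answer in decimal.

8950 → 8³ + 9³ + 5³ + 0³ = 1366
1366 → 1³ + 3³ + 6³ + 6³ = 460
460 → 4³ + 6³ + 0³ = 280
280 → 2³ + 8³ + 0³ = 520
520 → 5³ + 2³ + 0³ = 133

133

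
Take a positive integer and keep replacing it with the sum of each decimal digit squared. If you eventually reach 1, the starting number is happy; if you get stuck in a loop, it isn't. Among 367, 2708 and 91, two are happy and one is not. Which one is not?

2708

367: 367 → 94 → 97 → 130 → 10 → 1  — reaches 1 (happy)
2708: 2708 → 117 → 51 → 26 → 40 → 16 → 37 → 58 → 89 → 145 → 42 → 20 → 4 → 16  — repeats 16 (not happy)
91: 91 → 82 → 68 → 100 → 1  — reaches 1 (happy)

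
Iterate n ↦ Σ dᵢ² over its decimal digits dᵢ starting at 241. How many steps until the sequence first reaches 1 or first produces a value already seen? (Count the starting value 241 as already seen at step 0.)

241 → 2² + 4² + 1² = 4 + 16 + 1 = 21
21 → 2² + 1² = 4 + 1 = 5
5 → 5² = 25
25 → 2² + 5² = 4 + 25 = 29
29 → 2² + 9² = 4 + 81 = 85
85 → 8² + 5² = 64 + 25 = 89
89 → 8² + 9² = 64 + 81 = 145
145 → 1² + 4² + 5² = 1 + 16 + 25 = 42
42 → 4² + 2² = 16 + 4 = 20
20 → 2² + 0² = 4 + 0 = 4
4 → 4² = 16
16 → 1² + 6² = 1 + 36 = 37
37 → 3² + 7² = 9 + 49 = 58
58 → 5² + 8² = 25 + 64 = 89  — 89 repeats.
That took 14 steps.

14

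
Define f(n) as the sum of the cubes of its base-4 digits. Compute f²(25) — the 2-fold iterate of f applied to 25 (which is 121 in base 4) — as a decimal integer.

16

25 = (1,2,1)_4 → 1³ + 2³ + 1³ = 1 + 8 + 1 = 10
10 = (2,2)_4 → 2³ + 2³ = 8 + 8 = 16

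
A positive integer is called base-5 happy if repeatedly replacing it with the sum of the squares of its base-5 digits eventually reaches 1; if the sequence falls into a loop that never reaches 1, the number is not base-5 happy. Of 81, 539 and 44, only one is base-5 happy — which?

81: 81 → 11 → 5 → 1  — reaches 1 (base-5 happy)
539: 539 → 37 → 9 → 17 → 13 → 13  — repeats 13 (not base-5 happy)
44: 44 → 26 → 2 → 4 → 16 → 10 → 4  — repeats 4 (not base-5 happy)

81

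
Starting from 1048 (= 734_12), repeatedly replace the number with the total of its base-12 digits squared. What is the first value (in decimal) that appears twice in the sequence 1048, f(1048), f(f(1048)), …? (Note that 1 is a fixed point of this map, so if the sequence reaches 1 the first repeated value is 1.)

1048 = (7,3,4)_12 → 74
74 = (6,2)_12 → 40
40 = (3,4)_12 → 25
25 = (2,1)_12 → 5
5 = (5)_12 → 25  — 25 already appeared earlier.

25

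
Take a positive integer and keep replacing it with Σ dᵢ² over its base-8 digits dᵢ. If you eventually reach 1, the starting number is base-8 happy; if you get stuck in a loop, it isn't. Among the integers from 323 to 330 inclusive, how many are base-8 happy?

323: 323 → 34 → 20 → 20  (repeats 20)
324: 324 → 41 → 26 → 13 → 26  (repeats 26)
325: 325 → 50 → 40 → 25 → 10 → 5 → 25  (repeats 25)
326: 326 → 61 → 74 → 6 → 36 → 32 → 16 → 4 → 16  (repeats 16)
327: 327 → 74 → 6 → 36 → 32 → 16 → 4 → 16  (repeats 16)
328: 328 → 26 → 13 → 26  (repeats 26)
329: 329 → 27 → 18 → 8 → 1  (reaches 1)
330: 330 → 30 → 45 → 50 → 40 → 25 → 10 → 5 → 25  (repeats 25)
base-8 happy: 329

1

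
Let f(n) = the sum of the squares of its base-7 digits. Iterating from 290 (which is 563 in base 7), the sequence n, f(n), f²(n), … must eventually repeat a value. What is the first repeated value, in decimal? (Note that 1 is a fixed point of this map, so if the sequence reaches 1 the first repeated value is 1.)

10

290 = (5,6,3)_7 → 5² + 6² + 3² = 25 + 36 + 9 = 70
70 = (1,3,0)_7 → 1² + 3² + 0² = 1 + 9 + 0 = 10
10 = (1,3)_7 → 1² + 3² = 1 + 9 = 10  — 10 already appeared earlier.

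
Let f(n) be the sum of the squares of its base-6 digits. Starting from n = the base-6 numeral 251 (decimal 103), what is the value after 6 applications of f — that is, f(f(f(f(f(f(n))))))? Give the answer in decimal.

26

103 = (2,5,1)_6 → 2² + 5² + 1² = 4 + 25 + 1 = 30
30 = (5,0)_6 → 5² + 0² = 25 + 0 = 25
25 = (4,1)_6 → 4² + 1² = 16 + 1 = 17
17 = (2,5)_6 → 2² + 5² = 4 + 25 = 29
29 = (4,5)_6 → 4² + 5² = 16 + 25 = 41
41 = (1,0,5)_6 → 1² + 0² + 5² = 1 + 0 + 25 = 26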